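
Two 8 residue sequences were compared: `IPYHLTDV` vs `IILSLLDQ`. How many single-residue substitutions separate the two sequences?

5

Comparing position by position, 5 residues differ: 2 (P/I), 3 (Y/L), 4 (H/S), 6 (T/L), 8 (V/Q).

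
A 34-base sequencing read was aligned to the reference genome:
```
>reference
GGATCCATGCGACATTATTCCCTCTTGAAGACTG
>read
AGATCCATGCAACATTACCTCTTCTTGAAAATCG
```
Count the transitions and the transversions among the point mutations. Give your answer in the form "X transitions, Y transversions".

9 transitions, 0 transversions

Mismatches (1-based):
position 1: G→A (purine→purine, transition)
position 11: G→A (purine→purine, transition)
position 18: T→C (pyrimidine→pyrimidine, transition)
position 19: T→C (pyrimidine→pyrimidine, transition)
position 20: C→T (pyrimidine→pyrimidine, transition)
position 22: C→T (pyrimidine→pyrimidine, transition)
position 30: G→A (purine→purine, transition)
position 32: C→T (pyrimidine→pyrimidine, transition)
position 33: T→C (pyrimidine→pyrimidine, transition)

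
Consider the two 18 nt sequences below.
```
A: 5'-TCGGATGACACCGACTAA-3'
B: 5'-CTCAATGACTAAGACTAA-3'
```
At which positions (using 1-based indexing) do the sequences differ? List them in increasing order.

1, 2, 3, 4, 10, 11, 12

Differences at position 1 (T→C), position 2 (C→T), position 3 (G→C), position 4 (G→A), position 10 (A→T), position 11 (C→A), position 12 (C→A).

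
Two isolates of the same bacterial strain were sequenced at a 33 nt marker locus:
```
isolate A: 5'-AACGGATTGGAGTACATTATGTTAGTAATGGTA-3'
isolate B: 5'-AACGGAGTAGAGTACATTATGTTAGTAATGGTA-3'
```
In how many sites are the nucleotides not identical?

2

Mismatches (1-based): site 7: T→G; site 9: G→A.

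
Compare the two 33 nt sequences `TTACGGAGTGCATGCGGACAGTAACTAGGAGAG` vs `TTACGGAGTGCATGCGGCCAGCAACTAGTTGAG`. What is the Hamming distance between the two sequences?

The sequences differ at bases 18, 22, 29, 30 (1-based) — 4 in total.

4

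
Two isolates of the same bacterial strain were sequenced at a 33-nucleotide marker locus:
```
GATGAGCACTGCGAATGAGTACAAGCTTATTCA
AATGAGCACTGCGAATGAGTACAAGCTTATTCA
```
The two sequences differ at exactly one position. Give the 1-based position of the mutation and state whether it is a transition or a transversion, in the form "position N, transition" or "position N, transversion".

position 1, transition

The sequences differ only at position 1: G→A (purine→purine), a transition.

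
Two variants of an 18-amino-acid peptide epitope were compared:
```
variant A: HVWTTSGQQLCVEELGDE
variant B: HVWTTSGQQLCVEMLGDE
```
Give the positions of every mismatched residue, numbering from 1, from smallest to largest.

Scanning 1-based: 14: E/M.

14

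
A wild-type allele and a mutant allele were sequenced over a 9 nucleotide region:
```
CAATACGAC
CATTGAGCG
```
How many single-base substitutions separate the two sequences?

5

Mismatches (1-based): site 3: A→T; site 5: A→G; site 6: C→A; site 8: A→C; site 9: C→G.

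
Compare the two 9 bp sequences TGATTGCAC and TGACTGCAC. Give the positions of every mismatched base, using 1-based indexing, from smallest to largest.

Scanning 1-based: 4: T/C.

4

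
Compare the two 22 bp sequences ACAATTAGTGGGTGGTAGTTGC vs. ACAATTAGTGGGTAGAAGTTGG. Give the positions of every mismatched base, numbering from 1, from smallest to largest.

14, 16, 22

Differences at position 14 (G→A), position 16 (T→A), position 22 (C→G).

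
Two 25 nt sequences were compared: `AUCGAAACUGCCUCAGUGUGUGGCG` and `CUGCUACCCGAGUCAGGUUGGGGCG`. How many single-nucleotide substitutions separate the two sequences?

11

Comparing position by position, 11 sites differ: 1 (A/C), 3 (C/G), 4 (G/C), 5 (A/U), 7 (A/C), 9 (U/C), 11 (C/A), 12 (C/G), 17 (U/G), 18 (G/U), 21 (U/G).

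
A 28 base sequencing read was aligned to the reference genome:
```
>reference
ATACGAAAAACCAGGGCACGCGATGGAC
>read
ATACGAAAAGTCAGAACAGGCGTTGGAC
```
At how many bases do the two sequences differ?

6

The sequences differ at bases 10, 11, 15, 16, 19, 23 (1-based) — 6 in total.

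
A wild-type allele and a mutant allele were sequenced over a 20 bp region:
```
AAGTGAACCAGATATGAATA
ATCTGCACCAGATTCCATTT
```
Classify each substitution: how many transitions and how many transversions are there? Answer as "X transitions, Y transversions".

Mismatches (1-based):
base 2: A→T (purine→pyrimidine, transversion)
base 3: G→C (purine→pyrimidine, transversion)
base 6: A→C (purine→pyrimidine, transversion)
base 14: A→T (purine→pyrimidine, transversion)
base 15: T→C (pyrimidine→pyrimidine, transition)
base 16: G→C (purine→pyrimidine, transversion)
base 18: A→T (purine→pyrimidine, transversion)
base 20: A→T (purine→pyrimidine, transversion)

1 transition, 7 transversions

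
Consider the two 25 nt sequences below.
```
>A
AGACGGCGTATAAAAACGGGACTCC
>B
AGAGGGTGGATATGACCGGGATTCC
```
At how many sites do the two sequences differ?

7

Mismatches (1-based): site 4: C→G; site 7: C→T; site 9: T→G; site 13: A→T; site 14: A→G; site 16: A→C; site 22: C→T.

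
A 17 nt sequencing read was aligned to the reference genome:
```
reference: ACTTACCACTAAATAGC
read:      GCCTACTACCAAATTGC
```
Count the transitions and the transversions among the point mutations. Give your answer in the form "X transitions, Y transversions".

Mismatches (1-based):
site 1: A→G (purine→purine, transition)
site 3: T→C (pyrimidine→pyrimidine, transition)
site 7: C→T (pyrimidine→pyrimidine, transition)
site 10: T→C (pyrimidine→pyrimidine, transition)
site 15: A→T (purine→pyrimidine, transversion)

4 transitions, 1 transversion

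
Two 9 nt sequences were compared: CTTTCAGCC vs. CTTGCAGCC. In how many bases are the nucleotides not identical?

Mismatches (1-based): base 4: T→G.

1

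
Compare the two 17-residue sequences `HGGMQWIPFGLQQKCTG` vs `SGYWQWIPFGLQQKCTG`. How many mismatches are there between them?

The sequences differ at positions 1, 3, 4 (1-based) — 3 in total.

3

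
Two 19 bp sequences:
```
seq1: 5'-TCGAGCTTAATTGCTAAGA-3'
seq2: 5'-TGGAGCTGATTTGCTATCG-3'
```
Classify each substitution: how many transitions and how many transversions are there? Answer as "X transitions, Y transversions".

1 transition, 5 transversions

Transitions (purine↔purine or pyrimidine↔pyrimidine): 19 A→G.
Transversions (purine↔pyrimidine): 2 C→G, 8 T→G, 10 A→T, 17 A→T, 18 G→C.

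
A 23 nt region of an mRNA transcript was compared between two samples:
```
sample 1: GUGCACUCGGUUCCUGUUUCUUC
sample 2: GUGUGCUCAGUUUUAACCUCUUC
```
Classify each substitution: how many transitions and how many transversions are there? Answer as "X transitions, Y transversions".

8 transitions, 1 transversion

Transitions (purine↔purine or pyrimidine↔pyrimidine): 4 C→U, 5 A→G, 9 G→A, 13 C→U, 14 C→U, 16 G→A, 17 U→C, 18 U→C.
Transversions (purine↔pyrimidine): 15 U→A.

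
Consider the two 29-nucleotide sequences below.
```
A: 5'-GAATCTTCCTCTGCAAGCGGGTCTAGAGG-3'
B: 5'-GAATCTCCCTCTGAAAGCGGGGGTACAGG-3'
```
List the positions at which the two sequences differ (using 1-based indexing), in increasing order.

7, 14, 22, 23, 26

Scanning 1-based: 7: T/C; 14: C/A; 22: T/G; 23: C/G; 26: G/C.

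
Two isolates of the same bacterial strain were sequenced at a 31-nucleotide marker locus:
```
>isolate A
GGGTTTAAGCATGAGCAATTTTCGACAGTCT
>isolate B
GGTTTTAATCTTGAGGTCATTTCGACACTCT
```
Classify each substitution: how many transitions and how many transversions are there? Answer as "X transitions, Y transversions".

Transitions (purine↔purine or pyrimidine↔pyrimidine): none.
Transversions (purine↔pyrimidine): 3 G→T, 9 G→T, 11 A→T, 16 C→G, 17 A→T, 18 A→C, 19 T→A, 28 G→C.

0 transitions, 8 transversions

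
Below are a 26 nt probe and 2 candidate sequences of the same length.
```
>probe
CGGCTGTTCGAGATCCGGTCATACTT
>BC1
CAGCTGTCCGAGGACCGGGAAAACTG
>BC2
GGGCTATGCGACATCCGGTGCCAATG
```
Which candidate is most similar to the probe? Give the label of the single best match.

BC1

Hamming distances to probe — BC1: 8; BC2: 9.
Smallest is BC1 with 8 mismatches.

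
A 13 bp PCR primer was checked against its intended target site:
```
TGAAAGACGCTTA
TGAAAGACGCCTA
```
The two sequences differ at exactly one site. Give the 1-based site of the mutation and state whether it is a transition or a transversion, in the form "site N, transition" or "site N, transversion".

site 11, transition

The sequences differ only at site 11: T→C (pyrimidine→pyrimidine), a transition.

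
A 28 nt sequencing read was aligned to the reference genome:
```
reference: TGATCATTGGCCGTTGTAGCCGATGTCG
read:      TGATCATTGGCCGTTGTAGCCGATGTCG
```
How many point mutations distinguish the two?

The two sequences are identical at every position.

0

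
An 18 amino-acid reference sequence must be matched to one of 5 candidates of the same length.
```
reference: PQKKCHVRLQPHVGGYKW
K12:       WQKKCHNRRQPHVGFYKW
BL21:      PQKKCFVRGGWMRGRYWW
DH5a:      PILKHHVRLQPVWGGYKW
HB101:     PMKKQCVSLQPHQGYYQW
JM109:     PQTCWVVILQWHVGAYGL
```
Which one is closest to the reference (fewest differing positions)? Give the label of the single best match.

K12 differs at 4 positions; BL21 differs at 8 positions; DH5a differs at 5 positions; HB101 differs at 7 positions; JM109 differs at 9 positions. The closest is K12.

K12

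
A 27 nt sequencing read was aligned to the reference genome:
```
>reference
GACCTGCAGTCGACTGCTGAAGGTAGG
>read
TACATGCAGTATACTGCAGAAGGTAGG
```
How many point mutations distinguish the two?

5

The sequences differ at sites 1, 4, 11, 12, 18 (1-based) — 5 in total.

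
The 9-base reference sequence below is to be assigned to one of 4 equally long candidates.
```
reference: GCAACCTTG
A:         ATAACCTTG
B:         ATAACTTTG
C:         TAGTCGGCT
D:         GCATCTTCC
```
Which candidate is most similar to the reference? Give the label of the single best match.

A differs at 2 sites; B differs at 3 sites; C differs at 8 sites; D differs at 4 sites. The closest is A.

A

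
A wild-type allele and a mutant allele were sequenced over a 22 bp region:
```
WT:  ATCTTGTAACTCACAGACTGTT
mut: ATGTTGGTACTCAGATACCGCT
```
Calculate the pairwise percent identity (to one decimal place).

68.2%

7 positions differ (3, 7, 8, 14, 16, 19, 21), so 15 of 22 match: 15/22 = 68.18%.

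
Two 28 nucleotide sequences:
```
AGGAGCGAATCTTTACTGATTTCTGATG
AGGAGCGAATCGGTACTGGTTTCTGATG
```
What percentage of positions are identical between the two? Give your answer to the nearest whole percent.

89%

3 positions differ (12, 13, 19), so 25 of 28 match: 25/28 = 89.29%.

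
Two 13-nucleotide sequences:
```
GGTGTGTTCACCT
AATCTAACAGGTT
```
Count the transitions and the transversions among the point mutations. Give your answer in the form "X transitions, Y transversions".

6 transitions, 4 transversions

Mismatches (1-based):
site 1: G→A (purine→purine, transition)
site 2: G→A (purine→purine, transition)
site 4: G→C (purine→pyrimidine, transversion)
site 6: G→A (purine→purine, transition)
site 7: T→A (pyrimidine→purine, transversion)
site 8: T→C (pyrimidine→pyrimidine, transition)
site 9: C→A (pyrimidine→purine, transversion)
site 10: A→G (purine→purine, transition)
site 11: C→G (pyrimidine→purine, transversion)
site 12: C→T (pyrimidine→pyrimidine, transition)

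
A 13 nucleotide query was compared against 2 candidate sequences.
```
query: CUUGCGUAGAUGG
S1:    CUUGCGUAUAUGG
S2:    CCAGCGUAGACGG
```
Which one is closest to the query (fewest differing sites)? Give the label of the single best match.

S1

S1 differs at 1 site; S2 differs at 3 sites. The closest is S1.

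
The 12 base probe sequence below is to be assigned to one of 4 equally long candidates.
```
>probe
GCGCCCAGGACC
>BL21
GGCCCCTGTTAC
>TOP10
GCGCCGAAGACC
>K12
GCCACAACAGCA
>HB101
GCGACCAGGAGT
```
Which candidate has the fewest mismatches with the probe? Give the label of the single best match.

Hamming distances to probe — BL21: 6; TOP10: 2; K12: 7; HB101: 3.
Smallest is TOP10 with 2 mismatches.

TOP10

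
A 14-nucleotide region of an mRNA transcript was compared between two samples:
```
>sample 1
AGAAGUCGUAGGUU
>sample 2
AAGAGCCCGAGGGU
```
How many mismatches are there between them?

6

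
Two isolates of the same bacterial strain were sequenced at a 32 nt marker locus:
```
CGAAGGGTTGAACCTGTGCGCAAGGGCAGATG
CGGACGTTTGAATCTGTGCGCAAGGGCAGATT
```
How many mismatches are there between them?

Comparing position by position, 5 sites differ: 3 (A/G), 5 (G/C), 7 (G/T), 13 (C/T), 32 (G/T).

5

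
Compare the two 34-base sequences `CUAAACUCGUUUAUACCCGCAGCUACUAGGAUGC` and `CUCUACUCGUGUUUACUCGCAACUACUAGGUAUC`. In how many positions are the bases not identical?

9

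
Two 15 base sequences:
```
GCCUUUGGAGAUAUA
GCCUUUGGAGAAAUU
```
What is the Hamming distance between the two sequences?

Mismatches (1-based): position 12: U→A; position 15: A→U.

2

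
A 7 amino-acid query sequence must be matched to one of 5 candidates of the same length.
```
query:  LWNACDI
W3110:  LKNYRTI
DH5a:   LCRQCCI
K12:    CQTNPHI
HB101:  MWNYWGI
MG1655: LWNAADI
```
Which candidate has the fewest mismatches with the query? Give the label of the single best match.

W3110 differs at 4 positions; DH5a differs at 4 positions; K12 differs at 6 positions; HB101 differs at 4 positions; MG1655 differs at 1 position. The closest is MG1655.

MG1655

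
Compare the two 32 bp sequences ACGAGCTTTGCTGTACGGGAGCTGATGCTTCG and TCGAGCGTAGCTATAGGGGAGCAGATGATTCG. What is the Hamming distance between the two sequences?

Mismatches (1-based): position 1: A→T; position 7: T→G; position 9: T→A; position 13: G→A; position 16: C→G; position 23: T→A; position 28: C→A.

7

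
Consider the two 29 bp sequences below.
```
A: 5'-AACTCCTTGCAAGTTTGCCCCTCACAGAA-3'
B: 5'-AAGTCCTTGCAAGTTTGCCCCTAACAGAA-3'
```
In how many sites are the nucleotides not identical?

2

Comparing position by position, 2 sites differ: 3 (C/G), 23 (C/A).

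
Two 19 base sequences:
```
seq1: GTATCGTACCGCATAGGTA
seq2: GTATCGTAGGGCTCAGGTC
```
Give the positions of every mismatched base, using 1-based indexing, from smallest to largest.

9, 10, 13, 14, 19

Differences at position 9 (C→G), position 10 (C→G), position 13 (A→T), position 14 (T→C), position 19 (A→C).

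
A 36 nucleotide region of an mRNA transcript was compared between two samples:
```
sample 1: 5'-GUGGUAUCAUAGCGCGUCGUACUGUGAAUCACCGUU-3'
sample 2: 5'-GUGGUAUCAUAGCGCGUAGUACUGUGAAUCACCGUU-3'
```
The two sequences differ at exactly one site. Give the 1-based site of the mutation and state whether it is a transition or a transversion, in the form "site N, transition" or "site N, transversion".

site 18, transversion

The sequences differ only at site 18: C→A (pyrimidine→purine), a transversion.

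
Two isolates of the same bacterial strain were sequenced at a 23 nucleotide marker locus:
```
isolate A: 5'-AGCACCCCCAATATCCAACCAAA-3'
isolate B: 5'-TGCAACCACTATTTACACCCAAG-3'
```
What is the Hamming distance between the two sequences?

8

The sequences differ at bases 1, 5, 8, 10, 13, 15, 18, 23 (1-based) — 8 in total.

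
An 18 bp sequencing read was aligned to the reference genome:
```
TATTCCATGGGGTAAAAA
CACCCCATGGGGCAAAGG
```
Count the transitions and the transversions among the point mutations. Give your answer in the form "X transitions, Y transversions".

6 transitions, 0 transversions

Transitions (purine↔purine or pyrimidine↔pyrimidine): 1 T→C, 3 T→C, 4 T→C, 13 T→C, 17 A→G, 18 A→G.
Transversions (purine↔pyrimidine): none.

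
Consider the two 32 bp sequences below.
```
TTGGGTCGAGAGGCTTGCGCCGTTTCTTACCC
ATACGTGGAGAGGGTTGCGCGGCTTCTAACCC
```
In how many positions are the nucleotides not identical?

8

Comparing position by position, 8 positions differ: 1 (T/A), 3 (G/A), 4 (G/C), 7 (C/G), 14 (C/G), 21 (C/G), 23 (T/C), 28 (T/A).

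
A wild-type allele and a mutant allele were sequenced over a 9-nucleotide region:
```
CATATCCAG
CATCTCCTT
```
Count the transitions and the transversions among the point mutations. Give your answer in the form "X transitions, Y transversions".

0 transitions, 3 transversions

Transitions (purine↔purine or pyrimidine↔pyrimidine): none.
Transversions (purine↔pyrimidine): 4 A→C, 8 A→T, 9 G→T.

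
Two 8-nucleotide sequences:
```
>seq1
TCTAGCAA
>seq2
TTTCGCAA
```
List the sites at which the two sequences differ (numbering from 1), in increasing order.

Scanning 1-based: 2: C/T; 4: A/C.

2, 4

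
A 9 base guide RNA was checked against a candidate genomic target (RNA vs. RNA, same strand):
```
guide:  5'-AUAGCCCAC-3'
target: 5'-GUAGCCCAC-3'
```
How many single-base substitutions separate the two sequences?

Mismatches (1-based): site 1: A→G.

1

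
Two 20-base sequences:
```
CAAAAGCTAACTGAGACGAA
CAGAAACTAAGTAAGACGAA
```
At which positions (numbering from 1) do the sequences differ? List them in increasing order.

Scanning 1-based: 3: A/G; 6: G/A; 11: C/G; 13: G/A.

3, 6, 11, 13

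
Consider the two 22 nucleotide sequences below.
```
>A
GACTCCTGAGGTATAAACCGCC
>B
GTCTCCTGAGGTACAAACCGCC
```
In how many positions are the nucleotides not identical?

2

Mismatches (1-based): position 2: A→T; position 14: T→C.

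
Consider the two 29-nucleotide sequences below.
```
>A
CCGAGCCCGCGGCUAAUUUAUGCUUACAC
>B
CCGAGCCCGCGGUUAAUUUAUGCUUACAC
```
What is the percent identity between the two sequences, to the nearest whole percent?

97%

1 position differs (13), so 28 of 29 match: 28/29 = 96.55%.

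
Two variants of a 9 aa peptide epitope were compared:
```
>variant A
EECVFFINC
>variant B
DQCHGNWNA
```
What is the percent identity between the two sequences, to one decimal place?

22.2%

7 positions differ (1, 2, 4, 5, 6, 7, 9), so 2 of 9 match: 2/9 = 22.22%.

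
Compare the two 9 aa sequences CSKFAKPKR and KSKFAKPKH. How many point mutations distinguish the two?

2

Mismatches (1-based): position 1: C→K; position 9: R→H.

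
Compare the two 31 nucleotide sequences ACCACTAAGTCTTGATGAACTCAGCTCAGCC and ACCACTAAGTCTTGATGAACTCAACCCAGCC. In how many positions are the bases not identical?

Mismatches (1-based): position 24: G→A; position 26: T→C.

2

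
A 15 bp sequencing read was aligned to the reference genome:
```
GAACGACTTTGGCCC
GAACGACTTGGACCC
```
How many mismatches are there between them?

2

The sequences differ at bases 10, 12 (1-based) — 2 in total.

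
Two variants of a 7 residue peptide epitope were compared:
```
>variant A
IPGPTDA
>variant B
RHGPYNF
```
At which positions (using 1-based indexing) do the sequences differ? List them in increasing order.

Differences at position 1 (I→R), position 2 (P→H), position 5 (T→Y), position 6 (D→N), position 7 (A→F).

1, 2, 5, 6, 7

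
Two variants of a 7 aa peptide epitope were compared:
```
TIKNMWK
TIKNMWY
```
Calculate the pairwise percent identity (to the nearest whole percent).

1 position differs (7), so 6 of 7 match: 6/7 = 85.71%.

86%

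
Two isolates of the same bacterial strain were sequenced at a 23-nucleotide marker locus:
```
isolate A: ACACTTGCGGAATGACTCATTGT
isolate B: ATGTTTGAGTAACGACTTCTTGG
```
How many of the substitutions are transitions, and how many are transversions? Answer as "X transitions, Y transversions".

Mismatches (1-based):
site 2: C→T (pyrimidine→pyrimidine, transition)
site 3: A→G (purine→purine, transition)
site 4: C→T (pyrimidine→pyrimidine, transition)
site 8: C→A (pyrimidine→purine, transversion)
site 10: G→T (purine→pyrimidine, transversion)
site 13: T→C (pyrimidine→pyrimidine, transition)
site 18: C→T (pyrimidine→pyrimidine, transition)
site 19: A→C (purine→pyrimidine, transversion)
site 23: T→G (pyrimidine→purine, transversion)

5 transitions, 4 transversions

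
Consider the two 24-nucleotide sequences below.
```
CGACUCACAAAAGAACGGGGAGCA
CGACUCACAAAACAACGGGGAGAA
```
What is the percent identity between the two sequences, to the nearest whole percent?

2 positions differ (13, 23), so 22 of 24 match: 22/24 = 91.67%.

92%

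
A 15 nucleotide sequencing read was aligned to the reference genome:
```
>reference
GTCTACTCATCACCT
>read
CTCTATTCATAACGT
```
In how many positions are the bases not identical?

Comparing position by position, 4 positions differ: 1 (G/C), 6 (C/T), 11 (C/A), 14 (C/G).

4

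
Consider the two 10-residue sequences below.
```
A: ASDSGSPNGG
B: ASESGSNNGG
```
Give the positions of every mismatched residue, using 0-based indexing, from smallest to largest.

2, 6

Differences at position 2 (D→E), position 6 (P→N).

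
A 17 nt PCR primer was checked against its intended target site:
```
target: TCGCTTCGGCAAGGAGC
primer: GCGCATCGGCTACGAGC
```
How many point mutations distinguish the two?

4

Mismatches (1-based): position 1: T→G; position 5: T→A; position 11: A→T; position 13: G→C.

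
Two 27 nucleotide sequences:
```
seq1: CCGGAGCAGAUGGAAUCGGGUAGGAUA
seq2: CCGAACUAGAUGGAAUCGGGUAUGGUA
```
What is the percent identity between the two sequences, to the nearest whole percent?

81%

5 positions differ (4, 6, 7, 23, 25), so 22 of 27 match: 22/27 = 81.48%.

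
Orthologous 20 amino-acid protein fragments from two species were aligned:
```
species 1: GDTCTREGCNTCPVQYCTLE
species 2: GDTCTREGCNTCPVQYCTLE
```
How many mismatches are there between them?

0

No positions differ; the sequences are identical.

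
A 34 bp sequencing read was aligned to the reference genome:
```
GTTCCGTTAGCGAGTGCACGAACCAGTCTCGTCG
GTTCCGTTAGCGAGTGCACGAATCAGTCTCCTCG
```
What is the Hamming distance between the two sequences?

2

Mismatches (1-based): position 23: C→T; position 31: G→C.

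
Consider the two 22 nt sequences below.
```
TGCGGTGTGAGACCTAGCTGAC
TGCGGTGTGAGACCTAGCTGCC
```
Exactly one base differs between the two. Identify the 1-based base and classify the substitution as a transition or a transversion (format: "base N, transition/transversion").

Base 21 changes A→C. A is a purine and C is a pyrimidine, so this is a transversion.

base 21, transversion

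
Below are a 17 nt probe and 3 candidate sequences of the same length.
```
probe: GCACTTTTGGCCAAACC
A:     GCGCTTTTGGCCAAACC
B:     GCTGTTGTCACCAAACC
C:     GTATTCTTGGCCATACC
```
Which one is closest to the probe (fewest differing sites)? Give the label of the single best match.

Hamming distances to probe — A: 1; B: 5; C: 4.
Smallest is A with 1 mismatch.

A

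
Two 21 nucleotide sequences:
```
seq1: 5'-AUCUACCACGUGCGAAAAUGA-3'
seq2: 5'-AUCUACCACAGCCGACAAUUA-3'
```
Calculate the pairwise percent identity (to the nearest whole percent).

Mismatches at positions 10, 11, 12, 16, 20 (1-based): 5 of 21.
Identical positions: 16/21 = 76.19% → 76%.

76%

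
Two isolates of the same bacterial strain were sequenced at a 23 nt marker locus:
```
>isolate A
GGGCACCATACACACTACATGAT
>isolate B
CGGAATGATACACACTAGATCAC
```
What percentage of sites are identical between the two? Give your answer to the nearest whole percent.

Mismatches at positions 1, 4, 6, 7, 18, 21, 23 (1-based): 7 of 23.
Identical positions: 16/23 = 69.57% → 70%.

70%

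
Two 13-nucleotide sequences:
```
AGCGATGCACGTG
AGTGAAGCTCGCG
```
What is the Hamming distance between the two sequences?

Mismatches (1-based): site 3: C→T; site 6: T→A; site 9: A→T; site 12: T→C.

4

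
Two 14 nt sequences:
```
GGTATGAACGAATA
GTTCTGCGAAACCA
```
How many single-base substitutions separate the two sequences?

8

Comparing position by position, 8 bases differ: 2 (G/T), 4 (A/C), 7 (A/C), 8 (A/G), 9 (C/A), 10 (G/A), 12 (A/C), 13 (T/C).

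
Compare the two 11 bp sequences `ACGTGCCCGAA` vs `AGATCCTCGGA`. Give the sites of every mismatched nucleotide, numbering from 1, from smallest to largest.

2, 3, 5, 7, 10

Scanning 1-based: 2: C/G; 3: G/A; 5: G/C; 7: C/T; 10: A/G.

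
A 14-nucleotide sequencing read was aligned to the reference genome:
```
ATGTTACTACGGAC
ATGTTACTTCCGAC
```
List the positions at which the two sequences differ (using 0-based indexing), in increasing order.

8, 10

Differences at position 8 (A→T), position 10 (G→C).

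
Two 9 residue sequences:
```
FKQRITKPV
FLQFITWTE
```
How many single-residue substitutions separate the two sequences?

Comparing position by position, 5 residues differ: 2 (K/L), 4 (R/F), 7 (K/W), 8 (P/T), 9 (V/E).

5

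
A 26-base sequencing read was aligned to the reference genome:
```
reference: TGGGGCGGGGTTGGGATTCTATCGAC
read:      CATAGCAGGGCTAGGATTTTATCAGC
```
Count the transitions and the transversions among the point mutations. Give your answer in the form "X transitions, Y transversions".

Mismatches (1-based):
base 1: T→C (pyrimidine→pyrimidine, transition)
base 2: G→A (purine→purine, transition)
base 3: G→T (purine→pyrimidine, transversion)
base 4: G→A (purine→purine, transition)
base 7: G→A (purine→purine, transition)
base 11: T→C (pyrimidine→pyrimidine, transition)
base 13: G→A (purine→purine, transition)
base 19: C→T (pyrimidine→pyrimidine, transition)
base 24: G→A (purine→purine, transition)
base 25: A→G (purine→purine, transition)

9 transitions, 1 transversion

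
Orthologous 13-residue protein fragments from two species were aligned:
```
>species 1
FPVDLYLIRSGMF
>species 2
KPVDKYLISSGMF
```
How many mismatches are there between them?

The sequences differ at positions 1, 5, 9 (1-based) — 3 in total.

3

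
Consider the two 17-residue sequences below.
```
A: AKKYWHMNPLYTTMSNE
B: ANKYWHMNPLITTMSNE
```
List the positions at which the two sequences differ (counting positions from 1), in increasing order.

2, 11

Differences at position 2 (K→N), position 11 (Y→I).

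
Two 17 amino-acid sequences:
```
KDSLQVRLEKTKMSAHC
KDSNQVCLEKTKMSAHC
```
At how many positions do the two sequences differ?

2

The sequences differ at positions 4, 7 (1-based) — 2 in total.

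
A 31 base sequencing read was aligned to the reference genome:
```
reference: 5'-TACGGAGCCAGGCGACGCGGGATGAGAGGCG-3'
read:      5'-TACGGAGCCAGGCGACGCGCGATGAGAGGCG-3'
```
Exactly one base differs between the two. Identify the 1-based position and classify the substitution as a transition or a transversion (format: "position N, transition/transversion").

position 20, transversion

Position 20 changes G→C. G is a purine and C is a pyrimidine, so this is a transversion.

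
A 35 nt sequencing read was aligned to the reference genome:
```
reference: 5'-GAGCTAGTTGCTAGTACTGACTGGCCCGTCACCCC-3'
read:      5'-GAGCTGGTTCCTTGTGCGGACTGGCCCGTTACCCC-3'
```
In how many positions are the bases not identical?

The sequences differ at positions 6, 10, 13, 16, 18, 30 (1-based) — 6 in total.

6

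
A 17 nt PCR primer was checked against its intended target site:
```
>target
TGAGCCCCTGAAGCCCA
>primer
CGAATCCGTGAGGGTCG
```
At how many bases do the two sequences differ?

The sequences differ at bases 1, 4, 5, 8, 12, 14, 15, 17 (1-based) — 8 in total.

8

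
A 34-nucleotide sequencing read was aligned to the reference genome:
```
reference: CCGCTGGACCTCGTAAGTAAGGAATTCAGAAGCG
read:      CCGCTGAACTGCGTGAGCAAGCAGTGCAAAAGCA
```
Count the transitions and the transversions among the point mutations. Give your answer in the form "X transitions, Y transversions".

7 transitions, 3 transversions

Mismatches (1-based):
base 7: G→A (purine→purine, transition)
base 10: C→T (pyrimidine→pyrimidine, transition)
base 11: T→G (pyrimidine→purine, transversion)
base 15: A→G (purine→purine, transition)
base 18: T→C (pyrimidine→pyrimidine, transition)
base 22: G→C (purine→pyrimidine, transversion)
base 24: A→G (purine→purine, transition)
base 26: T→G (pyrimidine→purine, transversion)
base 29: G→A (purine→purine, transition)
base 34: G→A (purine→purine, transition)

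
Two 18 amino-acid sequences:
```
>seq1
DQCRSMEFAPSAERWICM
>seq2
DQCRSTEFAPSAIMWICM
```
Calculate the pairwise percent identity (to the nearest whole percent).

3 positions differ (6, 13, 14), so 15 of 18 match: 15/18 = 83.33%.

83%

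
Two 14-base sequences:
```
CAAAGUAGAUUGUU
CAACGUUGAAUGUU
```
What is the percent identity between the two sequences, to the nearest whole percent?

79%

3 positions differ (4, 7, 10), so 11 of 14 match: 11/14 = 78.57%.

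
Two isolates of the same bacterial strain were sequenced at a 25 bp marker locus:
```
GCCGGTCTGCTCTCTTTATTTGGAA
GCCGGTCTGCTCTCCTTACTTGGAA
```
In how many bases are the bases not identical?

Mismatches (1-based): base 15: T→C; base 19: T→C.

2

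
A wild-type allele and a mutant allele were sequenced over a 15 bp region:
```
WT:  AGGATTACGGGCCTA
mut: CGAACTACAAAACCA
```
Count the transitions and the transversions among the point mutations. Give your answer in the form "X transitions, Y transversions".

6 transitions, 2 transversions

Mismatches (1-based):
site 1: A→C (purine→pyrimidine, transversion)
site 3: G→A (purine→purine, transition)
site 5: T→C (pyrimidine→pyrimidine, transition)
site 9: G→A (purine→purine, transition)
site 10: G→A (purine→purine, transition)
site 11: G→A (purine→purine, transition)
site 12: C→A (pyrimidine→purine, transversion)
site 14: T→C (pyrimidine→pyrimidine, transition)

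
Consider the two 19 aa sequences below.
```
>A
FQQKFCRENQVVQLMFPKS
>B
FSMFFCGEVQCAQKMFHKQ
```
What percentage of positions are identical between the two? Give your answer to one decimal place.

47.4%

Mismatches at positions 2, 3, 4, 7, 9, 11, 12, 14, 17, 19 (1-based): 10 of 19.
Identical positions: 9/19 = 47.37% → 47.4%.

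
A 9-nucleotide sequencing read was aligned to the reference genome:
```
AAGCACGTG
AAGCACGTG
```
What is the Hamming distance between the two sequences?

No positions differ; the sequences are identical.

0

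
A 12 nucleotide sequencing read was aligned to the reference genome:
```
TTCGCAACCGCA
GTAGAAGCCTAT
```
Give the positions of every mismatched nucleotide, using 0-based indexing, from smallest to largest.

0, 2, 4, 6, 9, 10, 11

Scanning 0-based: 0: T/G; 2: C/A; 4: C/A; 6: A/G; 9: G/T; 10: C/A; 11: A/T.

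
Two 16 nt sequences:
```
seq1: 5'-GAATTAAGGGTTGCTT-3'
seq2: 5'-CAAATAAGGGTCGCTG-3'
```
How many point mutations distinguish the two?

4

Mismatches (1-based): base 1: G→C; base 4: T→A; base 12: T→C; base 16: T→G.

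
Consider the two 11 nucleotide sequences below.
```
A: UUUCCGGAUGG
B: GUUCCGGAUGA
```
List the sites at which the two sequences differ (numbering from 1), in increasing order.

Differences at site 1 (U→G), site 11 (G→A).

1, 11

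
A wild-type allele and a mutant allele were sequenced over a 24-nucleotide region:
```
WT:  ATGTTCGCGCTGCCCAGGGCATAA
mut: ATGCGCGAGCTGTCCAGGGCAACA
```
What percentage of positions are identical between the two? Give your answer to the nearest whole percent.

6 positions differ (4, 5, 8, 13, 22, 23), so 18 of 24 match: 18/24 = 75%.

75%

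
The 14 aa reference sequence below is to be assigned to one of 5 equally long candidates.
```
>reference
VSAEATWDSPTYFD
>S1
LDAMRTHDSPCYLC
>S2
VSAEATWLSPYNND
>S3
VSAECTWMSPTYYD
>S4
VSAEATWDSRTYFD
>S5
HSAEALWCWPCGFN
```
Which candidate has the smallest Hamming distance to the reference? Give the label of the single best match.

S4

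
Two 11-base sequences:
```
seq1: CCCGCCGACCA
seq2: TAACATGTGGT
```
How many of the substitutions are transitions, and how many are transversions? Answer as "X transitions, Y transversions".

Mismatches (1-based):
site 1: C→T (pyrimidine→pyrimidine, transition)
site 2: C→A (pyrimidine→purine, transversion)
site 3: C→A (pyrimidine→purine, transversion)
site 4: G→C (purine→pyrimidine, transversion)
site 5: C→A (pyrimidine→purine, transversion)
site 6: C→T (pyrimidine→pyrimidine, transition)
site 8: A→T (purine→pyrimidine, transversion)
site 9: C→G (pyrimidine→purine, transversion)
site 10: C→G (pyrimidine→purine, transversion)
site 11: A→T (purine→pyrimidine, transversion)

2 transitions, 8 transversions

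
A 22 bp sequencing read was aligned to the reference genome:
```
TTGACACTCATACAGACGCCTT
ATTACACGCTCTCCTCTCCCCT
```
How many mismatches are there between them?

12

Comparing position by position, 12 sites differ: 1 (T/A), 3 (G/T), 8 (T/G), 10 (A/T), 11 (T/C), 12 (A/T), 14 (A/C), 15 (G/T), 16 (A/C), 17 (C/T), 18 (G/C), 21 (T/C).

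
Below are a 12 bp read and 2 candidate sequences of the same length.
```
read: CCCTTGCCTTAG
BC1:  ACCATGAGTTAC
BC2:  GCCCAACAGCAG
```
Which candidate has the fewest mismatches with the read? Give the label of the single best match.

Hamming distances to read — BC1: 5; BC2: 7.
Smallest is BC1 with 5 mismatches.

BC1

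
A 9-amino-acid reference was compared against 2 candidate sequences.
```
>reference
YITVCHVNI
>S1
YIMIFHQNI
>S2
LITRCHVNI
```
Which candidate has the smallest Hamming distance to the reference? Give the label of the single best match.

S2

S1 differs at 4 positions; S2 differs at 2 positions. The closest is S2.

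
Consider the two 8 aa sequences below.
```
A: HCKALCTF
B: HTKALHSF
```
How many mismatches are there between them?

3

Mismatches (1-based): residue 2: C→T; residue 6: C→H; residue 7: T→S.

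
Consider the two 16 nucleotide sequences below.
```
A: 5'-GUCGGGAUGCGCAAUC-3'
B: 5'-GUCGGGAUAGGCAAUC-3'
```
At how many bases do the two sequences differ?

Mismatches (1-based): base 9: G→A; base 10: C→G.

2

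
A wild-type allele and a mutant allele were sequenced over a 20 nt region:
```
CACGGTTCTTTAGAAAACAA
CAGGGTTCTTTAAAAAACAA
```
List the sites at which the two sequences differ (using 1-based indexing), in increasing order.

3, 13

Differences at site 3 (C→G), site 13 (G→A).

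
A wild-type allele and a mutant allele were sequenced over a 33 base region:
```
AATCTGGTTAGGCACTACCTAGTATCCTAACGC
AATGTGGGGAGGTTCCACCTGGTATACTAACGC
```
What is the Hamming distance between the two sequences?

The sequences differ at positions 4, 8, 9, 13, 14, 16, 21, 26 (1-based) — 8 in total.

8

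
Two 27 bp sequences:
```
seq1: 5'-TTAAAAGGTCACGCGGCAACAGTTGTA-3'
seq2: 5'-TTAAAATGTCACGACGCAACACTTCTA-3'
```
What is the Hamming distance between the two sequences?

Comparing position by position, 5 sites differ: 7 (G/T), 14 (C/A), 15 (G/C), 22 (G/C), 25 (G/C).

5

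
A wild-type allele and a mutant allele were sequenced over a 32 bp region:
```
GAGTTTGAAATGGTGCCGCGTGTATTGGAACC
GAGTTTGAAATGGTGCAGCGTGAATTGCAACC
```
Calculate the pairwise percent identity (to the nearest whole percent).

3 positions differ (17, 23, 28), so 29 of 32 match: 29/32 = 90.62%.

91%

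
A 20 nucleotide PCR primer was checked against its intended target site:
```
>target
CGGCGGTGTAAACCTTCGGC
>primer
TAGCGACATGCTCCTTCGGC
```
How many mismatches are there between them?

8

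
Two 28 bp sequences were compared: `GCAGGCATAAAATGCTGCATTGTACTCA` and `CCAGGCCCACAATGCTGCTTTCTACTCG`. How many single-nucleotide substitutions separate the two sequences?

Mismatches (1-based): position 1: G→C; position 7: A→C; position 8: T→C; position 10: A→C; position 19: A→T; position 22: G→C; position 28: A→G.

7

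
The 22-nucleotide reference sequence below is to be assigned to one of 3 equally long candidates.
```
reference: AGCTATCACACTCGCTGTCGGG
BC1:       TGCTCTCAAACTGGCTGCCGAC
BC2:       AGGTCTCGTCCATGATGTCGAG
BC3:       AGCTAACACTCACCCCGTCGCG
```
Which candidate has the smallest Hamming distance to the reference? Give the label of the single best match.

BC1 differs at 7 positions; BC2 differs at 9 positions; BC3 differs at 6 positions. The closest is BC3.

BC3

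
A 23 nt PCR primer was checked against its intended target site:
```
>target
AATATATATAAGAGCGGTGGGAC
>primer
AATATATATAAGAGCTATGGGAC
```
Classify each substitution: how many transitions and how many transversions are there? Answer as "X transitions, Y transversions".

Mismatches (1-based):
base 16: G→T (purine→pyrimidine, transversion)
base 17: G→A (purine→purine, transition)

1 transition, 1 transversion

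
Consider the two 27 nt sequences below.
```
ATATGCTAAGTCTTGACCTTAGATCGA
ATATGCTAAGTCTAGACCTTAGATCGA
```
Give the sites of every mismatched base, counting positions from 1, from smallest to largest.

Differences at site 14 (T→A).

14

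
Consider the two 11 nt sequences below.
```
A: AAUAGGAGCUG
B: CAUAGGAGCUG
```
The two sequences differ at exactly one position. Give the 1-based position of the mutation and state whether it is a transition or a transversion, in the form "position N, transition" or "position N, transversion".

position 1, transversion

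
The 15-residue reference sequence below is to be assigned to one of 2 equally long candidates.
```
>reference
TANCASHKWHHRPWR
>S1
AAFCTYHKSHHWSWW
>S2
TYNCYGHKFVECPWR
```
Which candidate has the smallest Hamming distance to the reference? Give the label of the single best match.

S2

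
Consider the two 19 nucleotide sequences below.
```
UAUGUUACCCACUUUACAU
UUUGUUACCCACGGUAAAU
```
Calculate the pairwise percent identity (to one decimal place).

78.9%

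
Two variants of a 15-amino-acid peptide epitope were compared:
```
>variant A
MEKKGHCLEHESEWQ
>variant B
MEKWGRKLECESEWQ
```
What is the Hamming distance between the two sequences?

The sequences differ at residues 4, 6, 7, 10 (1-based) — 4 in total.

4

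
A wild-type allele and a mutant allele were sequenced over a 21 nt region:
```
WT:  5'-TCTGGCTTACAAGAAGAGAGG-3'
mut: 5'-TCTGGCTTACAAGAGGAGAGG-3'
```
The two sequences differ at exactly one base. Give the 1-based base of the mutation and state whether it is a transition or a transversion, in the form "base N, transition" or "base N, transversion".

The sequences differ only at base 15: A→G (purine→purine), a transition.

base 15, transition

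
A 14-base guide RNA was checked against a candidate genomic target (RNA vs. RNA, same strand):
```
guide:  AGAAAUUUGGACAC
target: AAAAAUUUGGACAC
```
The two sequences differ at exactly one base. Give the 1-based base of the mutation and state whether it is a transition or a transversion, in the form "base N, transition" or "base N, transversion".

The sequences differ only at base 2: G→A (purine→purine), a transition.

base 2, transition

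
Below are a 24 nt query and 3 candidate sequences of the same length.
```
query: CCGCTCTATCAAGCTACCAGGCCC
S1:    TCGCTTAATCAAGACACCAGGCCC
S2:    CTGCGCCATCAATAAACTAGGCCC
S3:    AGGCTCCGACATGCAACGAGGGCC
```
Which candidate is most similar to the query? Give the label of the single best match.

S1 differs at 5 bases; S2 differs at 7 bases; S3 differs at 9 bases. The closest is S1.

S1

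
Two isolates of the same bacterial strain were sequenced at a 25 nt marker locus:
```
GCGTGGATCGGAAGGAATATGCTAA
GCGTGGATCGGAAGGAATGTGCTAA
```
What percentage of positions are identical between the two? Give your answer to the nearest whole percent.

96%

Mismatch at position 19 (1-based): 1 of 25.
Identical positions: 24/25 = 96% → 96%.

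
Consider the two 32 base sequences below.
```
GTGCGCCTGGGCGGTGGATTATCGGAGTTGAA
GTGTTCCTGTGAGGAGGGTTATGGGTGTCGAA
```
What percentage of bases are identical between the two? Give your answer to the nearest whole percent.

72%

Mismatches at positions 4, 5, 10, 12, 15, 18, 23, 26, 29 (1-based): 9 of 32.
Identical positions: 23/32 = 71.88% → 72%.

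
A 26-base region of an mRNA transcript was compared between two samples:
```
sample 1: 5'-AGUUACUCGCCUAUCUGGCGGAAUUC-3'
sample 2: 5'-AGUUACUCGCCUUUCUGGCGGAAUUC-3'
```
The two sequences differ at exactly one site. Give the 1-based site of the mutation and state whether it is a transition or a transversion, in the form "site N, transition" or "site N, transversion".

Site 13 changes A→U. A is a purine and U is a pyrimidine, so this is a transversion.

site 13, transversion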